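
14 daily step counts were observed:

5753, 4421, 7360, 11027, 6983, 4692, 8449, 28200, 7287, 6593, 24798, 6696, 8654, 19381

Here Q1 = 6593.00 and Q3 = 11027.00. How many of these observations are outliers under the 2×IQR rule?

IQR = 4434.00; fences at 6593.00 − 8868.00 = -2275.00 and 11027.00 + 8868.00 = 19895.00.
Outside the cutoffs: 24798, 28200.

2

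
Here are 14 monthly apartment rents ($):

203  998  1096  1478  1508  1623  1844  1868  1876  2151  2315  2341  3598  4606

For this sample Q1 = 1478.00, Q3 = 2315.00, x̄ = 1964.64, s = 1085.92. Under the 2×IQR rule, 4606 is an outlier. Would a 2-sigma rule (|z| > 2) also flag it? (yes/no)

yes

z = (4606 − 1964.64) / 1085.92 = 2.43.
|z| = 2.43 > 2.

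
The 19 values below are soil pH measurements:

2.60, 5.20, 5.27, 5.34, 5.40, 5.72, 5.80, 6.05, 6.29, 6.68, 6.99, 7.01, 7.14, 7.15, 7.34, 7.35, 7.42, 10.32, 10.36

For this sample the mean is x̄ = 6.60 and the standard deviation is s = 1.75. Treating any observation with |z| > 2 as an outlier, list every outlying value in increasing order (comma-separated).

2.60, 10.32, 10.36

Cutoffs at x̄ ± 2s: 6.60 ± 2·1.75 = [3.10, 10.10].
2.60: z = -2.29, |z| > 2 → outlier.
10.32: z = 2.13, |z| > 2 → outlier.
10.36: z = 2.15, |z| > 2 → outlier.
Every other value lies within [3.10, 10.10].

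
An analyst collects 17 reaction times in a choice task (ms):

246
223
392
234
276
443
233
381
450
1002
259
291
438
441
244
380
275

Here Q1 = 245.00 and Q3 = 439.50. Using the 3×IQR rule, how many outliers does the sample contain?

0

IQR = 194.50; fences at 245.00 − 583.50 = -338.50 and 439.50 + 583.50 = 1023.00.
Every value lies within the cutoffs.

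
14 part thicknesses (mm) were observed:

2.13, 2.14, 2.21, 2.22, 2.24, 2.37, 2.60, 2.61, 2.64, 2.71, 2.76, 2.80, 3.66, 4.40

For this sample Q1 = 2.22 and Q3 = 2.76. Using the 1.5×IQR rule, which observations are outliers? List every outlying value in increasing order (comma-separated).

IQR = Q3 − Q1 = 2.76 − 2.22 = 0.54.
Lower fence = Q1 − 1.5·IQR = 2.22 − 0.81 = 1.41.
Upper fence = Q3 + 1.5·IQR = 2.76 + 0.81 = 3.57.
3.66 > 3.57 → outlier.
4.40 > 3.57 → outlier.
All remaining values lie within [1.41, 3.57].

3.66, 4.40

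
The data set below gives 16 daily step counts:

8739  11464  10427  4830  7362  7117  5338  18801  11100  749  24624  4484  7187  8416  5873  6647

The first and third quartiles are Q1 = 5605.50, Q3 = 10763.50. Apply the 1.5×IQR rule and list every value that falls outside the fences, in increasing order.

18801, 24624

IQR = Q3 − Q1 = 10763.50 − 5605.50 = 5158.00.
Lower fence = Q1 − 1.5·IQR = 5605.50 − 7737.00 = -2131.50.
Upper fence = Q3 + 1.5·IQR = 10763.50 + 7737.00 = 18500.50.
18801 > 18500.50 → outlier.
24624 > 18500.50 → outlier.
All remaining values lie within [-2131.50, 18500.50].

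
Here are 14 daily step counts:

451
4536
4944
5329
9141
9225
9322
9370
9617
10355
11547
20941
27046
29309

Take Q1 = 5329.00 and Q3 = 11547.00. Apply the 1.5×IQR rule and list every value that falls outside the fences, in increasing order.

IQR = Q3 − Q1 = 11547.00 − 5329.00 = 6218.00.
Lower fence = Q1 − 1.5·IQR = 5329.00 − 9327.00 = -3998.00.
Upper fence = Q3 + 1.5·IQR = 11547.00 + 9327.00 = 20874.00.
20941 > 20874.00 → outlier.
27046 > 20874.00 → outlier.
29309 > 20874.00 → outlier.
All remaining values lie within [-3998.00, 20874.00].

20941, 27046, 29309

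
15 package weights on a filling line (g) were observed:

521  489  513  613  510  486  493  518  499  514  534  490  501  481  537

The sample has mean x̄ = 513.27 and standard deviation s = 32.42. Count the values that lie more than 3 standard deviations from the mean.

Cutoffs: x̄ ± 3s = [416.01, 610.53].
Outside the cutoffs: 613.

1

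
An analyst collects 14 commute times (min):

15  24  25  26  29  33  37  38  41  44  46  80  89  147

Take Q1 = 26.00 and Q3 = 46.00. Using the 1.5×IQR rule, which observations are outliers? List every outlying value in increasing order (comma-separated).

IQR = Q3 − Q1 = 46.00 − 26.00 = 20.00.
Lower fence = Q1 − 1.5·IQR = 26.00 − 30.00 = -4.00.
Upper fence = Q3 + 1.5·IQR = 46.00 + 30.00 = 76.00.
80 > 76.00 → outlier.
89 > 76.00 → outlier.
147 > 76.00 → outlier.
All remaining values lie within [-4.00, 76.00].

80, 89, 147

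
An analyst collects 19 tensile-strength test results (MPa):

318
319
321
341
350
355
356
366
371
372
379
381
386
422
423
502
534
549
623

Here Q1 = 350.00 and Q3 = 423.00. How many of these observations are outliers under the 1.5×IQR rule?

3

IQR = 73.00; fences at 350.00 − 109.50 = 240.50 and 423.00 + 109.50 = 532.50.
Outside the cutoffs: 534, 549, 623.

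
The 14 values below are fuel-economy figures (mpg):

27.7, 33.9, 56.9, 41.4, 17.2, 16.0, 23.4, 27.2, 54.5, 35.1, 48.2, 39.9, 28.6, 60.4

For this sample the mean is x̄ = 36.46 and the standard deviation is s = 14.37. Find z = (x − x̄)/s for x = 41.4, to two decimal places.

0.34

z = (41.4 − 36.46) / 14.37 = 0.34.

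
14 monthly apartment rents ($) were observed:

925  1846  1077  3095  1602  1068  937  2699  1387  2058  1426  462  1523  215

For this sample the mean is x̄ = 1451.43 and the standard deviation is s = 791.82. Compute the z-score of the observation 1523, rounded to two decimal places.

0.09

z = (1523 − 1451.43) / 791.82 = 0.09.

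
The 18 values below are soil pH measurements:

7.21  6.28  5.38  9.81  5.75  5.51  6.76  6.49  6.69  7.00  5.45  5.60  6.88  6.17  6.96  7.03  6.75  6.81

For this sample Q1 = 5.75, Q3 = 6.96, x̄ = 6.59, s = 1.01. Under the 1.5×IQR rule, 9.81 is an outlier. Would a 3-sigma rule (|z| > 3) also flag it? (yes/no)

z = (9.81 − 6.59) / 1.01 = 3.19.
|z| = 3.19 > 3.

yes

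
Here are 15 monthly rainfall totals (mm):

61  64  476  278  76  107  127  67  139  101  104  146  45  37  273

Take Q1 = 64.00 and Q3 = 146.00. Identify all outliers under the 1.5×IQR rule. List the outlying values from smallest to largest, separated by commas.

IQR = Q3 − Q1 = 146.00 − 64.00 = 82.00.
Lower fence = Q1 − 1.5·IQR = 64.00 − 123.00 = -59.00.
Upper fence = Q3 + 1.5·IQR = 146.00 + 123.00 = 269.00.
273 > 269.00 → outlier.
278 > 269.00 → outlier.
476 > 269.00 → outlier.
All remaining values lie within [-59.00, 269.00].

273, 278, 476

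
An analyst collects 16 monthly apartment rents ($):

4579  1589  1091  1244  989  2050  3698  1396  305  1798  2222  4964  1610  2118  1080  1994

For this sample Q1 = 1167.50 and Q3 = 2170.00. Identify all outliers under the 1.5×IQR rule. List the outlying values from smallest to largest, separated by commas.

3698, 4579, 4964

IQR = Q3 − Q1 = 2170.00 − 1167.50 = 1002.50.
Lower fence = Q1 − 1.5·IQR = 1167.50 − 1503.75 = -336.25.
Upper fence = Q3 + 1.5·IQR = 2170.00 + 1503.75 = 3673.75.
3698 > 3673.75 → outlier.
4579 > 3673.75 → outlier.
4964 > 3673.75 → outlier.
All remaining values lie within [-336.25, 3673.75].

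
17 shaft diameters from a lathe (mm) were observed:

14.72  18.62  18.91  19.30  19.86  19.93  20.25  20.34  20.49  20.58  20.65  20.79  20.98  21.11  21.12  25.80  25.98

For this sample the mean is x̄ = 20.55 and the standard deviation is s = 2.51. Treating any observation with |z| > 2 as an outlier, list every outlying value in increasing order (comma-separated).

Cutoffs at x̄ ± 2s: 20.55 ± 2·2.51 = [15.53, 25.57].
14.72: z = -2.32, |z| > 2 → outlier.
25.80: z = 2.09, |z| > 2 → outlier.
25.98: z = 2.16, |z| > 2 → outlier.
Every other value lies within [15.53, 25.57].

14.72, 25.80, 25.98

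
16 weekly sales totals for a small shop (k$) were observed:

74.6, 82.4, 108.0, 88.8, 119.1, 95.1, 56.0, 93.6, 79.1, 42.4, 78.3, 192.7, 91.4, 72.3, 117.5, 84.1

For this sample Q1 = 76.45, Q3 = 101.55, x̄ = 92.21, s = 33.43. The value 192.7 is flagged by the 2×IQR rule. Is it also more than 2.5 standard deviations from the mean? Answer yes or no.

yes

z = (192.7 − 92.21) / 33.43 = 3.01.
|z| = 3.01 > 2.5.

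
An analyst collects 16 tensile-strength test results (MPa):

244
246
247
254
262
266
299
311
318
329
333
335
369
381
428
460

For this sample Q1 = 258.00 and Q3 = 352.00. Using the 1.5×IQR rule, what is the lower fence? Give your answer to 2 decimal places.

IQR = Q3 − Q1 = 352.00 − 258.00 = 94.00.
Lower fence = Q1 − 1.5·IQR = 258.00 − 141.00 = 117.00.
Upper fence = Q3 + 1.5·IQR = 352.00 + 141.00 = 493.00.

117.00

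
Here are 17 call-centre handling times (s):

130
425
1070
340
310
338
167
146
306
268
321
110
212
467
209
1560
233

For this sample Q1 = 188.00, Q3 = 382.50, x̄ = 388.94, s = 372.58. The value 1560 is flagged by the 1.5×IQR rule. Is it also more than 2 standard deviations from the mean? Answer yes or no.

yes

z = (1560 − 388.94) / 372.58 = 3.14.
|z| = 3.14 > 2.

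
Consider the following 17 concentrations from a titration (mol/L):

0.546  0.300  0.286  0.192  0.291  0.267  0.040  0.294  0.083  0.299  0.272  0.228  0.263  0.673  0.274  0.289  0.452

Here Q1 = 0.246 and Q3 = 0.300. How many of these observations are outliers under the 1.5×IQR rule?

5

IQR = 0.054; fences at 0.246 − 0.081 = 0.165 and 0.300 + 0.081 = 0.381.
Outside the cutoffs: 0.040, 0.083, 0.452, 0.546, 0.673.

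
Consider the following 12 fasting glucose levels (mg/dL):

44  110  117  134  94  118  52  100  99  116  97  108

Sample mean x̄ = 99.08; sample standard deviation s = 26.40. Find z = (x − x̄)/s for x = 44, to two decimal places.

-2.09

z = (44 − 99.08) / 26.40 = -2.09.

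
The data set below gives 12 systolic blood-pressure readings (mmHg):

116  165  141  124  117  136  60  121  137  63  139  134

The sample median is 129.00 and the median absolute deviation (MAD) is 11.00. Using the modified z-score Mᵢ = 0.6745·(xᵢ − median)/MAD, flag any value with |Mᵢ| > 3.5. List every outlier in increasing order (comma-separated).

60, 63

|Mᵢ| > 3.5 ⇔ |xᵢ − 129.00| > 3.5·11.00/0.6745 = 57.08.
So outliers lie outside [71.92, 186.08].
60: M = -4.23 → outlier.
63: M = -4.05 → outlier.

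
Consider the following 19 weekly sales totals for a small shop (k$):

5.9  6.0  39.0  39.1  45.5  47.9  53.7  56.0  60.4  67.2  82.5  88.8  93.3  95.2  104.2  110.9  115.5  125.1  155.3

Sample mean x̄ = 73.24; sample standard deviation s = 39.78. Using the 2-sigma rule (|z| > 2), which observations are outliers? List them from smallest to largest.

Cutoffs at x̄ ± 2s: 73.24 ± 2·39.78 = [-6.32, 152.80].
155.3: z = 2.06, |z| > 2 → outlier.
Every other value lies within [-6.32, 152.80].

155.3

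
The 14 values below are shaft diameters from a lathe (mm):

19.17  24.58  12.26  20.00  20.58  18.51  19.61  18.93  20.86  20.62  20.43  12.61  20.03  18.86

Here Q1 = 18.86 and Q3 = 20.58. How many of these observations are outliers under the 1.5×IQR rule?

3

IQR = 1.72; fences at 18.86 − 2.58 = 16.28 and 20.58 + 2.58 = 23.16.
Outside the cutoffs: 12.26, 12.61, 24.58.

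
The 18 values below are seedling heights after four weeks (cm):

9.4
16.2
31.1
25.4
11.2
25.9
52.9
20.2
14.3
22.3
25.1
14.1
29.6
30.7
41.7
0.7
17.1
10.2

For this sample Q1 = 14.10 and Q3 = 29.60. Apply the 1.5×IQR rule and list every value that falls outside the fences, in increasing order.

52.9

IQR = Q3 − Q1 = 29.60 − 14.10 = 15.50.
Lower fence = Q1 − 1.5·IQR = 14.10 − 23.25 = -9.15.
Upper fence = Q3 + 1.5·IQR = 29.60 + 23.25 = 52.85.
52.9 > 52.85 → outlier.
All remaining values lie within [-9.15, 52.85].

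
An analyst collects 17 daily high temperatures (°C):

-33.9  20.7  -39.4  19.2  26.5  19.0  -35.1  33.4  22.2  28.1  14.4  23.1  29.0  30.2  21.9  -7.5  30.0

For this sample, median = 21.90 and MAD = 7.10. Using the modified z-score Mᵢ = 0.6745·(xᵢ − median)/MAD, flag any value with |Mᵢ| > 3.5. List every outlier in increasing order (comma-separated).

|Mᵢ| > 3.5 ⇔ |xᵢ − 21.90| > 3.5·7.10/0.6745 = 36.84.
So outliers lie outside [-14.94, 58.74].
-39.4: M = -5.82 → outlier.
-35.1: M = -5.42 → outlier.
-33.9: M = -5.30 → outlier.

-39.4, -35.1, -33.9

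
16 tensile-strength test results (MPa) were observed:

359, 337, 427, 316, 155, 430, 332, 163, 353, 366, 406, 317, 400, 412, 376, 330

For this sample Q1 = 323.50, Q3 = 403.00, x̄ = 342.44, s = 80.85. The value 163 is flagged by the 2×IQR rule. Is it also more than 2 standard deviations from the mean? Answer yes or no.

yes

z = (163 − 342.44) / 80.85 = -2.22.
|z| = 2.22 > 2.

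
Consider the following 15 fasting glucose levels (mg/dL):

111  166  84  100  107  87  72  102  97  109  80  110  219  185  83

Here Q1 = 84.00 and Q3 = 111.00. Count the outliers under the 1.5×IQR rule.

3

IQR = 27.00; fences at 84.00 − 40.50 = 43.50 and 111.00 + 40.50 = 151.50.
Outside the cutoffs: 166, 185, 219.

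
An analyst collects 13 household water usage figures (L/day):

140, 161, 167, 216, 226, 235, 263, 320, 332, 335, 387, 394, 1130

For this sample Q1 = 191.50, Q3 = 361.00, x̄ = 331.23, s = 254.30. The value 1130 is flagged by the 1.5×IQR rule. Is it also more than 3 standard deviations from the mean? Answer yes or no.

yes

z = (1130 − 331.23) / 254.30 = 3.14.
|z| = 3.14 > 3.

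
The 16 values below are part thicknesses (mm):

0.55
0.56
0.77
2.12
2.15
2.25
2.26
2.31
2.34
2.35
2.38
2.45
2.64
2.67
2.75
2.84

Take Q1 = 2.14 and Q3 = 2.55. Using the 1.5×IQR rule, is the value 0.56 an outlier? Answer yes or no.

yes

IQR = Q3 − Q1 = 2.55 − 2.14 = 0.41.
Lower fence = Q1 − 1.5·IQR = 2.14 − 0.615 = 1.525.
Upper fence = Q3 + 1.5·IQR = 2.55 + 0.615 = 3.165.
0.56 lies below the lower fence.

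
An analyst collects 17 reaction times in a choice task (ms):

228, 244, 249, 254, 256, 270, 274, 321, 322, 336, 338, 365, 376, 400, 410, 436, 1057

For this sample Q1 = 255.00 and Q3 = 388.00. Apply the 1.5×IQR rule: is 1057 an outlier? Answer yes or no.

IQR = Q3 − Q1 = 388.00 − 255.00 = 133.00.
Lower fence = Q1 − 1.5·IQR = 255.00 − 199.50 = 55.50.
Upper fence = Q3 + 1.5·IQR = 388.00 + 199.50 = 587.50.
1057 lies above the upper fence.

yes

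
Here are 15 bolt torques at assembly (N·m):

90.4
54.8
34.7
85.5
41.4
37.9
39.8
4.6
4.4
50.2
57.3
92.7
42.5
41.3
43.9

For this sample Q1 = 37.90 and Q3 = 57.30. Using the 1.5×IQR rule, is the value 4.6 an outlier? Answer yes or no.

yes

IQR = Q3 − Q1 = 57.30 − 37.90 = 19.40.
Lower fence = Q1 − 1.5·IQR = 37.90 − 29.10 = 8.80.
Upper fence = Q3 + 1.5·IQR = 57.30 + 29.10 = 86.40.
4.6 lies below the lower fence.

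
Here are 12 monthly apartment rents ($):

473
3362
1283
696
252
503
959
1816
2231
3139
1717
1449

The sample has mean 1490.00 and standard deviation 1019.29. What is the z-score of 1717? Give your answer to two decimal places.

0.22

z = (1717 − 1490.00) / 1019.29 = 0.22.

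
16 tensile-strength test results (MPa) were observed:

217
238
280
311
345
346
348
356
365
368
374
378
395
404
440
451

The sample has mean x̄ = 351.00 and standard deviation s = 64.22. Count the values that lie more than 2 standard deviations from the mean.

Cutoffs: x̄ ± 2s = [222.56, 479.44].
Outside the cutoffs: 217.

1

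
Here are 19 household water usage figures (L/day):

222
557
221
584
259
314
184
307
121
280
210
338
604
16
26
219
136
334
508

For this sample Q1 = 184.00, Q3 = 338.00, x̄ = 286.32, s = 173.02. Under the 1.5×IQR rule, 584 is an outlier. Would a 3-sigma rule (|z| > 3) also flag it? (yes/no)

z = (584 − 286.32) / 173.02 = 1.72.
|z| = 1.72 ≤ 3.

no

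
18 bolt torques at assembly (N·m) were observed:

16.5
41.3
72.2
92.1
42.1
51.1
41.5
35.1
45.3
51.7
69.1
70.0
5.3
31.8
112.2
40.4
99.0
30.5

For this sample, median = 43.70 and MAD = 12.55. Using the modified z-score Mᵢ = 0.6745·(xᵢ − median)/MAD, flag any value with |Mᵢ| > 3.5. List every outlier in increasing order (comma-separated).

112.2

|Mᵢ| > 3.5 ⇔ |xᵢ − 43.70| > 3.5·12.55/0.6745 = 65.12.
So outliers lie outside [-21.42, 108.82].
112.2: M = 3.68 → outlier.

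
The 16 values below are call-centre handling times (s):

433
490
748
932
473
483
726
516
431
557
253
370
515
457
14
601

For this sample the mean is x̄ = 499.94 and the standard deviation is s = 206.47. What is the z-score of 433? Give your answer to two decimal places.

z = (433 − 499.94) / 206.47 = -0.32.

-0.32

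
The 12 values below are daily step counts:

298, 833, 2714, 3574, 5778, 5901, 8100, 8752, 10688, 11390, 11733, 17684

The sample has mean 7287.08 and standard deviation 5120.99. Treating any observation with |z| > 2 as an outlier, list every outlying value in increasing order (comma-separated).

Cutoffs at x̄ ± 2s: 7287.08 ± 2·5120.99 = [-2954.90, 17529.06].
17684: z = 2.03, |z| > 2 → outlier.
Every other value lies within [-2954.90, 17529.06].

17684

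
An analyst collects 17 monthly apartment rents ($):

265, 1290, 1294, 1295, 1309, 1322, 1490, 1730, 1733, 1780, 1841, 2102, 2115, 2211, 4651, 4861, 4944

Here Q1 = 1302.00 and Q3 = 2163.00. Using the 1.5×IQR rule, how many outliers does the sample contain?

3

IQR = 861.00; fences at 1302.00 − 1291.50 = 10.50 and 2163.00 + 1291.50 = 3454.50.
Outside the cutoffs: 4651, 4861, 4944.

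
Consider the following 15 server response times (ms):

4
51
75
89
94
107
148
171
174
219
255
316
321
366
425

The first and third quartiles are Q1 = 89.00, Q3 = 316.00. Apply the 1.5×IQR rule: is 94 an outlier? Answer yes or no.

no

IQR = Q3 − Q1 = 316.00 − 89.00 = 227.00.
Lower fence = Q1 − 1.5·IQR = 89.00 − 340.50 = -251.50.
Upper fence = Q3 + 1.5·IQR = 316.00 + 340.50 = 656.50.
94 lies within [-251.50, 656.50].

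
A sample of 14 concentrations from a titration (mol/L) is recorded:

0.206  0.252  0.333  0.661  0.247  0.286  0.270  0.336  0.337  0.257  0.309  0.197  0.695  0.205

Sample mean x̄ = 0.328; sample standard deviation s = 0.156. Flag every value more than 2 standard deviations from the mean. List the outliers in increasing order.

0.661, 0.695

Cutoffs at x̄ ± 2s: 0.328 ± 2·0.156 = [0.016, 0.640].
0.661: z = 2.13, |z| > 2 → outlier.
0.695: z = 2.35, |z| > 2 → outlier.
Every other value lies within [0.016, 0.640].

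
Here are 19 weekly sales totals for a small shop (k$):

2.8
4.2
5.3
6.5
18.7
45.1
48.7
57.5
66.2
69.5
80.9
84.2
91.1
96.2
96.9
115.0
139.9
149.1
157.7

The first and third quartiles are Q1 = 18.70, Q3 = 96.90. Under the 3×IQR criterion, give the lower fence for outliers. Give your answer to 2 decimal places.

-215.90

IQR = Q3 − Q1 = 96.90 − 18.70 = 78.20.
Lower fence = Q1 − 3·IQR = 18.70 − 234.60 = -215.90.
Upper fence = Q3 + 3·IQR = 96.90 + 234.60 = 331.50.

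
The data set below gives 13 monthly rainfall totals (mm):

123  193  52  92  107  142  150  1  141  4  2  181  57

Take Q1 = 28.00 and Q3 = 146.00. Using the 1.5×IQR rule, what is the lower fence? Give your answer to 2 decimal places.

-149.00

IQR = Q3 − Q1 = 146.00 − 28.00 = 118.00.
Lower fence = Q1 − 1.5·IQR = 28.00 − 177.00 = -149.00.
Upper fence = Q3 + 1.5·IQR = 146.00 + 177.00 = 323.00.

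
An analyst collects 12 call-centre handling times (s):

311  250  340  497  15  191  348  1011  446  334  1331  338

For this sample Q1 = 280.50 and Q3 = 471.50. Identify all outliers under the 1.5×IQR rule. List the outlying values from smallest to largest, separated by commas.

1011, 1331

IQR = Q3 − Q1 = 471.50 − 280.50 = 191.00.
Lower fence = Q1 − 1.5·IQR = 280.50 − 286.50 = -6.00.
Upper fence = Q3 + 1.5·IQR = 471.50 + 286.50 = 758.00.
1011 > 758.00 → outlier.
1331 > 758.00 → outlier.
All remaining values lie within [-6.00, 758.00].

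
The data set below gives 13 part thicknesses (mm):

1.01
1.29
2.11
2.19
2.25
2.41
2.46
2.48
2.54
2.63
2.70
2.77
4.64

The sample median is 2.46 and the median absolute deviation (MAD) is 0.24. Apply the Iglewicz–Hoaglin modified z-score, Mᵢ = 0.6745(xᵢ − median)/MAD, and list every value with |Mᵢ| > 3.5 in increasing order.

|Mᵢ| > 3.5 ⇔ |xᵢ − 2.46| > 3.5·0.24/0.6745 = 1.25.
So outliers lie outside [1.21, 3.71].
1.01: M = -4.08 → outlier.
4.64: M = 6.13 → outlier.

1.01, 4.64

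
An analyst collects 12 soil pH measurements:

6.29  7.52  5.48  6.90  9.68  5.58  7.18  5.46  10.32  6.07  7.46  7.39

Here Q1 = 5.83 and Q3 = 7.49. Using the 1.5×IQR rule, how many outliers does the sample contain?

1

IQR = 1.66; fences at 5.83 − 2.49 = 3.34 and 7.49 + 2.49 = 9.98.
Outside the cutoffs: 10.32.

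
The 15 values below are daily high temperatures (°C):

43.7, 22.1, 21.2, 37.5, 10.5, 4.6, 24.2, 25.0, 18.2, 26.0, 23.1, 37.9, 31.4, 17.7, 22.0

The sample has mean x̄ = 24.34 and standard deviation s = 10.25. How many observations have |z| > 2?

Cutoffs: x̄ ± 2s = [3.84, 44.84].
Every value lies within the cutoffs.

0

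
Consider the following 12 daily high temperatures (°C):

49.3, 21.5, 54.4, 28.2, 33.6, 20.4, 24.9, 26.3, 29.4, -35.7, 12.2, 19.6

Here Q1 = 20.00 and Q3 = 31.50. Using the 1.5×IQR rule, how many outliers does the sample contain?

3

IQR = 11.50; fences at 20.00 − 17.25 = 2.75 and 31.50 + 17.25 = 48.75.
Outside the cutoffs: -35.7, 49.3, 54.4.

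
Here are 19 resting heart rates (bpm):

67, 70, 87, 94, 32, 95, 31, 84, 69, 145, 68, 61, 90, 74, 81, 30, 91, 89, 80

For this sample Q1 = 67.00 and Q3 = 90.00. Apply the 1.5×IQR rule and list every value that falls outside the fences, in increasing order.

30, 31, 32, 145

IQR = Q3 − Q1 = 90.00 − 67.00 = 23.00.
Lower fence = Q1 − 1.5·IQR = 67.00 − 34.50 = 32.50.
Upper fence = Q3 + 1.5·IQR = 90.00 + 34.50 = 124.50.
30 < 32.50 → outlier.
31 < 32.50 → outlier.
32 < 32.50 → outlier.
145 > 124.50 → outlier.
All remaining values lie within [32.50, 124.50].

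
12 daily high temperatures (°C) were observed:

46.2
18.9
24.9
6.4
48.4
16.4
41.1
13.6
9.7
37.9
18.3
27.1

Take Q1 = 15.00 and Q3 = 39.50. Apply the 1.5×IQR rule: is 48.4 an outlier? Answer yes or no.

no

IQR = Q3 − Q1 = 39.50 − 15.00 = 24.50.
Lower fence = Q1 − 1.5·IQR = 15.00 − 36.75 = -21.75.
Upper fence = Q3 + 1.5·IQR = 39.50 + 36.75 = 76.25.
48.4 lies within [-21.75, 76.25].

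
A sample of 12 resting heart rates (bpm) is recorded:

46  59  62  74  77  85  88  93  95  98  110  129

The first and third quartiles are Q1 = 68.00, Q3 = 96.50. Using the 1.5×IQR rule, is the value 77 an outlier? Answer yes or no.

no

IQR = Q3 − Q1 = 96.50 − 68.00 = 28.50.
Lower fence = Q1 − 1.5·IQR = 68.00 − 42.75 = 25.25.
Upper fence = Q3 + 1.5·IQR = 96.50 + 42.75 = 139.25.
77 lies within [25.25, 139.25].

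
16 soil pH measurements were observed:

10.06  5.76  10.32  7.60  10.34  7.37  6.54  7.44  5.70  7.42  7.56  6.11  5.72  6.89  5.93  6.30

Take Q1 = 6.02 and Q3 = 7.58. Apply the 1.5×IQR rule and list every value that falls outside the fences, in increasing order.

10.06, 10.32, 10.34

IQR = Q3 − Q1 = 7.58 − 6.02 = 1.56.
Lower fence = Q1 − 1.5·IQR = 6.02 − 2.34 = 3.68.
Upper fence = Q3 + 1.5·IQR = 7.58 + 2.34 = 9.92.
10.06 > 9.92 → outlier.
10.32 > 9.92 → outlier.
10.34 > 9.92 → outlier.
All remaining values lie within [3.68, 9.92].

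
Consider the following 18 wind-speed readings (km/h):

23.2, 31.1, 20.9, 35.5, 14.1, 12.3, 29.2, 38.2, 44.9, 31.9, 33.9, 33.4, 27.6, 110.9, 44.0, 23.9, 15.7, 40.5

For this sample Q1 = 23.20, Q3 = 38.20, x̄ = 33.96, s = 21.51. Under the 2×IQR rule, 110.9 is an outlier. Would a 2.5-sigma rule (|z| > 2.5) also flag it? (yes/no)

z = (110.9 − 33.96) / 21.51 = 3.58.
|z| = 3.58 > 2.5.

yes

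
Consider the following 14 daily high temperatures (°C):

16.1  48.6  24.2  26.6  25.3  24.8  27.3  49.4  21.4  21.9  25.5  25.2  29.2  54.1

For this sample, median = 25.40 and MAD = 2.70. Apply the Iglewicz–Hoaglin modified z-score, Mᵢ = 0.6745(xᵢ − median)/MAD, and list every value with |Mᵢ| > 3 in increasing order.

48.6, 49.4, 54.1

|Mᵢ| > 3 ⇔ |xᵢ − 25.40| > 3·2.70/0.6745 = 12.01.
So outliers lie outside [13.39, 37.41].
48.6: M = 5.80 → outlier.
49.4: M = 6.00 → outlier.
54.1: M = 7.17 → outlier.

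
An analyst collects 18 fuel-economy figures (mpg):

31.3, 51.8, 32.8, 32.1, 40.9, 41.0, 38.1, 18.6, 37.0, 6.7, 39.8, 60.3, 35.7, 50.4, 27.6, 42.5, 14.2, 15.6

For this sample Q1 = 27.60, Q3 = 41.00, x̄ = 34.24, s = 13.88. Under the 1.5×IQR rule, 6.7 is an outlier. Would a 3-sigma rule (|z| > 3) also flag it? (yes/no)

z = (6.7 − 34.24) / 13.88 = -1.98.
|z| = 1.98 ≤ 3.

no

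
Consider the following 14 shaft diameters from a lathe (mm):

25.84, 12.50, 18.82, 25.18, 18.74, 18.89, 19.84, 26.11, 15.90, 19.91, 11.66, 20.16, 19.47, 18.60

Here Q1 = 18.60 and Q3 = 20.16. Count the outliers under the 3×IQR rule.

5

IQR = 1.56; fences at 18.60 − 4.68 = 13.92 and 20.16 + 4.68 = 24.84.
Outside the cutoffs: 11.66, 12.50, 25.18, 25.84, 26.11.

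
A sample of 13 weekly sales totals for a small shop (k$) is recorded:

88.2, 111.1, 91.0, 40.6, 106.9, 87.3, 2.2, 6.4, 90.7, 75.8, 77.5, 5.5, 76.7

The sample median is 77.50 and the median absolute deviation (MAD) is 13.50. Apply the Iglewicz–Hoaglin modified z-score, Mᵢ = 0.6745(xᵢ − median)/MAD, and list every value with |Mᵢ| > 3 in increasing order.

|Mᵢ| > 3 ⇔ |xᵢ − 77.50| > 3·13.50/0.6745 = 60.04.
So outliers lie outside [17.46, 137.54].
2.2: M = -3.76 → outlier.
5.5: M = -3.60 → outlier.
6.4: M = -3.55 → outlier.

2.2, 5.5, 6.4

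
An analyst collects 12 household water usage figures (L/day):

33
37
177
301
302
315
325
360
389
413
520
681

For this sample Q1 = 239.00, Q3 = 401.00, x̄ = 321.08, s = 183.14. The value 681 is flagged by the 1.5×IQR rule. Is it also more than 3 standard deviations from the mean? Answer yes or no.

z = (681 − 321.08) / 183.14 = 1.97.
|z| = 1.97 ≤ 3.

no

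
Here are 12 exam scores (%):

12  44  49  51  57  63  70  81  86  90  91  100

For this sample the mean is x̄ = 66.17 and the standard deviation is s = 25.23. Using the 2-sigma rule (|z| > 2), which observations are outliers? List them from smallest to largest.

Cutoffs at x̄ ± 2s: 66.17 ± 2·25.23 = [15.71, 116.63].
12: z = -2.15, |z| > 2 → outlier.
Every other value lies within [15.71, 116.63].

12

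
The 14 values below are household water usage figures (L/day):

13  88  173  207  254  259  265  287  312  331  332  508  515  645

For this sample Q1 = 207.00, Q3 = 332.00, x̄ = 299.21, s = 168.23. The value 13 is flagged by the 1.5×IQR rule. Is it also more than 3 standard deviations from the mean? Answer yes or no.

z = (13 − 299.21) / 168.23 = -1.70.
|z| = 1.70 ≤ 3.

no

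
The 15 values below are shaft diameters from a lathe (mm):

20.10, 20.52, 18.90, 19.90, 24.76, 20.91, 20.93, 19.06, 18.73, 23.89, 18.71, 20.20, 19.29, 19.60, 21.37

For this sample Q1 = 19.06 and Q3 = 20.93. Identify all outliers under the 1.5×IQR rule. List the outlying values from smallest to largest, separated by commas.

23.89, 24.76

IQR = Q3 − Q1 = 20.93 − 19.06 = 1.87.
Lower fence = Q1 − 1.5·IQR = 19.06 − 2.805 = 16.255.
Upper fence = Q3 + 1.5·IQR = 20.93 + 2.805 = 23.735.
23.89 > 23.735 → outlier.
24.76 > 23.735 → outlier.
All remaining values lie within [16.255, 23.735].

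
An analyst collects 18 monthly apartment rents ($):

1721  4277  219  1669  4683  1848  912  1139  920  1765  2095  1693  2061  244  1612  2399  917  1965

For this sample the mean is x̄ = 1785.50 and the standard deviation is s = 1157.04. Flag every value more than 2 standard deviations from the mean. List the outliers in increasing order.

4277, 4683

Cutoffs at x̄ ± 2s: 1785.50 ± 2·1157.04 = [-528.58, 4099.58].
4277: z = 2.15, |z| > 2 → outlier.
4683: z = 2.50, |z| > 2 → outlier.
Every other value lies within [-528.58, 4099.58].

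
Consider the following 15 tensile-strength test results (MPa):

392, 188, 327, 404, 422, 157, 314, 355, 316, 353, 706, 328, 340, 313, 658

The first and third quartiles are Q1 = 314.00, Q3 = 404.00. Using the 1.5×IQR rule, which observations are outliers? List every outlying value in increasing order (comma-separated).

157, 658, 706

IQR = Q3 − Q1 = 404.00 − 314.00 = 90.00.
Lower fence = Q1 − 1.5·IQR = 314.00 − 135.00 = 179.00.
Upper fence = Q3 + 1.5·IQR = 404.00 + 135.00 = 539.00.
157 < 179.00 → outlier.
658 > 539.00 → outlier.
706 > 539.00 → outlier.
All remaining values lie within [179.00, 539.00].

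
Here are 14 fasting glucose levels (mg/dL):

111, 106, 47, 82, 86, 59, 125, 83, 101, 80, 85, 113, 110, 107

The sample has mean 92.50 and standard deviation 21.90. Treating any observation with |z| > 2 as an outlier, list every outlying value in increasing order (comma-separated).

Cutoffs at x̄ ± 2s: 92.50 ± 2·21.90 = [48.70, 136.30].
47: z = -2.08, |z| > 2 → outlier.
Every other value lies within [48.70, 136.30].

47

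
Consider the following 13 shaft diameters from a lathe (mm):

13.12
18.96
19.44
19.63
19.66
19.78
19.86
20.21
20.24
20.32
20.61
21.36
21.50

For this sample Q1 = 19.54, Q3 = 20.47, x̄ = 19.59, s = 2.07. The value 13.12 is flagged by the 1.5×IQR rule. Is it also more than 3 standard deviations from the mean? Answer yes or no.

yes

z = (13.12 − 19.59) / 2.07 = -3.13.
|z| = 3.13 > 3.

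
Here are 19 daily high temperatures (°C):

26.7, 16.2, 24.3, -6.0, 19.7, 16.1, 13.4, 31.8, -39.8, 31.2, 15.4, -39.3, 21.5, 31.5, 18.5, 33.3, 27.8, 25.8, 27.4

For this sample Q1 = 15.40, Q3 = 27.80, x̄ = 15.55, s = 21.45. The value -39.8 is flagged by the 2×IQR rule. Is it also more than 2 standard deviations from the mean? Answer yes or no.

z = (-39.8 − 15.55) / 21.45 = -2.58.
|z| = 2.58 > 2.

yes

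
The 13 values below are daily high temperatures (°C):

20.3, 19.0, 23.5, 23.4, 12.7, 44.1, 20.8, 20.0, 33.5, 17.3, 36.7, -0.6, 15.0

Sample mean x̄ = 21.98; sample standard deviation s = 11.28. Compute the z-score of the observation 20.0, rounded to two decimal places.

-0.18

z = (20.0 − 21.98) / 11.28 = -0.18.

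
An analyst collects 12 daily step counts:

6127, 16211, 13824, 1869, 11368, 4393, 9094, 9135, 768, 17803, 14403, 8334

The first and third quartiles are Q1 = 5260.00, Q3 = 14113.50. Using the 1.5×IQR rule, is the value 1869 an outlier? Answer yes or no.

no

IQR = Q3 − Q1 = 14113.50 − 5260.00 = 8853.50.
Lower fence = Q1 − 1.5·IQR = 5260.00 − 13280.25 = -8020.25.
Upper fence = Q3 + 1.5·IQR = 14113.50 + 13280.25 = 27393.75.
1869 lies within [-8020.25, 27393.75].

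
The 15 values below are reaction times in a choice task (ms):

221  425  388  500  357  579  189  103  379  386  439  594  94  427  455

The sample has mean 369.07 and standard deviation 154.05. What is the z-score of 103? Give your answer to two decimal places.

-1.73

z = (103 − 369.07) / 154.05 = -1.73.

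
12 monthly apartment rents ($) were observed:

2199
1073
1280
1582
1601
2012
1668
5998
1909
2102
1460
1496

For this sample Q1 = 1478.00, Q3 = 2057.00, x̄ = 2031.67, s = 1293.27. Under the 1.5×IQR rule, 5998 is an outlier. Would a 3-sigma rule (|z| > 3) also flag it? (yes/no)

yes

z = (5998 − 2031.67) / 1293.27 = 3.07.
|z| = 3.07 > 3.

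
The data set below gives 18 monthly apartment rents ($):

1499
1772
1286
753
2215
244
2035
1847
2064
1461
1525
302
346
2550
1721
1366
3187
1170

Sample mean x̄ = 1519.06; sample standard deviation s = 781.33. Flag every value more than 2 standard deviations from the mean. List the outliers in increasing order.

3187

Cutoffs at x̄ ± 2s: 1519.06 ± 2·781.33 = [-43.60, 3081.72].
3187: z = 2.13, |z| > 2 → outlier.
Every other value lies within [-43.60, 3081.72].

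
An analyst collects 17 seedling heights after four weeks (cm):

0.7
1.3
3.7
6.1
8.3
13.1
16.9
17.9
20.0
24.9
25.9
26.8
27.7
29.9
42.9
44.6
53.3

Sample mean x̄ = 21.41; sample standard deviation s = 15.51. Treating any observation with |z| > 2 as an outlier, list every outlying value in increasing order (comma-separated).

53.3

Cutoffs at x̄ ± 2s: 21.41 ± 2·15.51 = [-9.61, 52.43].
53.3: z = 2.06, |z| > 2 → outlier.
Every other value lies within [-9.61, 52.43].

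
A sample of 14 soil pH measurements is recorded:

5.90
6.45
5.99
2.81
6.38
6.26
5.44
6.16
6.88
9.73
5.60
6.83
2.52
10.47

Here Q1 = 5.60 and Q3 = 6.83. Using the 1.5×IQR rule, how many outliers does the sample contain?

4

IQR = 1.23; fences at 5.60 − 1.845 = 3.755 and 6.83 + 1.845 = 8.675.
Outside the cutoffs: 2.52, 2.81, 9.73, 10.47.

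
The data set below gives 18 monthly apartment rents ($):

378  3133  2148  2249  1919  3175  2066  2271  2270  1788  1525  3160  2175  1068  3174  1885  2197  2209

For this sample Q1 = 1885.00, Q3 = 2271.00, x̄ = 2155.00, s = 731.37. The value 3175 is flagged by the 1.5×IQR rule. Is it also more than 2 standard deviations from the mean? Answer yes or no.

no

z = (3175 − 2155.00) / 731.37 = 1.39.
|z| = 1.39 ≤ 2.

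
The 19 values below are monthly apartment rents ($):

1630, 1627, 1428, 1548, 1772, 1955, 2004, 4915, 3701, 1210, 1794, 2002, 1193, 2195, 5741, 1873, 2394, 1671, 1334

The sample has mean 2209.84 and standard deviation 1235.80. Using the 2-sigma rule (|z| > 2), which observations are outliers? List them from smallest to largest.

4915, 5741

Cutoffs at x̄ ± 2s: 2209.84 ± 2·1235.80 = [-261.76, 4681.44].
4915: z = 2.19, |z| > 2 → outlier.
5741: z = 2.86, |z| > 2 → outlier.
Every other value lies within [-261.76, 4681.44].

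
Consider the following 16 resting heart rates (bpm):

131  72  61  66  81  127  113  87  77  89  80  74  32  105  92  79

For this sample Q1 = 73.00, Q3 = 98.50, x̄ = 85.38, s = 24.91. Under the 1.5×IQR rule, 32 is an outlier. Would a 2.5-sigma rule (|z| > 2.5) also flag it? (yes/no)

z = (32 − 85.38) / 24.91 = -2.14.
|z| = 2.14 ≤ 2.5.

no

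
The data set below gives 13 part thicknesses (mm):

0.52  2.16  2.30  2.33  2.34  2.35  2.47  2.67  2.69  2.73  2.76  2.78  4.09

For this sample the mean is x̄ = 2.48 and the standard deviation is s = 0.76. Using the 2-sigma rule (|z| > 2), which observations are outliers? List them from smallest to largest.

Cutoffs at x̄ ± 2s: 2.48 ± 2·0.76 = [0.96, 4.00].
0.52: z = -2.58, |z| > 2 → outlier.
4.09: z = 2.12, |z| > 2 → outlier.
Every other value lies within [0.96, 4.00].

0.52, 4.09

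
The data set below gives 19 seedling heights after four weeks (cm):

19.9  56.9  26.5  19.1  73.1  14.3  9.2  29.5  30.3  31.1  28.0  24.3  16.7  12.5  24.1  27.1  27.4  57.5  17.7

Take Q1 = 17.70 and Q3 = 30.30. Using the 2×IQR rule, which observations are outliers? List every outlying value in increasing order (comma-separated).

56.9, 57.5, 73.1

IQR = Q3 − Q1 = 30.30 − 17.70 = 12.60.
Lower fence = Q1 − 2·IQR = 17.70 − 25.20 = -7.50.
Upper fence = Q3 + 2·IQR = 30.30 + 25.20 = 55.50.
56.9 > 55.50 → outlier.
57.5 > 55.50 → outlier.
73.1 > 55.50 → outlier.
All remaining values lie within [-7.50, 55.50].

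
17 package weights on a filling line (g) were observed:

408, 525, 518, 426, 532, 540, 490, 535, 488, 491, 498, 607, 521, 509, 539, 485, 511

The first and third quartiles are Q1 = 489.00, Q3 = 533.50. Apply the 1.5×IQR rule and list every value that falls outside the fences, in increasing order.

408, 607

IQR = Q3 − Q1 = 533.50 − 489.00 = 44.50.
Lower fence = Q1 − 1.5·IQR = 489.00 − 66.75 = 422.25.
Upper fence = Q3 + 1.5·IQR = 533.50 + 66.75 = 600.25.
408 < 422.25 → outlier.
607 > 600.25 → outlier.
All remaining values lie within [422.25, 600.25].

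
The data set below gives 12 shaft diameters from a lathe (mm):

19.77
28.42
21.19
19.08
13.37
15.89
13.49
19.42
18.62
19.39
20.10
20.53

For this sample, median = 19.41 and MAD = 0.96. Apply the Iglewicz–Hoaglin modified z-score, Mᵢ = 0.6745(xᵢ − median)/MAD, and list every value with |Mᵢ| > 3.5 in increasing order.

13.37, 13.49, 28.42

|Mᵢ| > 3.5 ⇔ |xᵢ − 19.41| > 3.5·0.96/0.6745 = 4.98.
So outliers lie outside [14.43, 24.39].
13.37: M = -4.24 → outlier.
13.49: M = -4.16 → outlier.
28.42: M = 6.33 → outlier.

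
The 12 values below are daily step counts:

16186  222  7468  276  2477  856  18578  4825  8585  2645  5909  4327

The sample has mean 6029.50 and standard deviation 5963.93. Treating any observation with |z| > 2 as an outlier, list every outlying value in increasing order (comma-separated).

Cutoffs at x̄ ± 2s: 6029.50 ± 2·5963.93 = [-5898.36, 17957.36].
18578: z = 2.10, |z| > 2 → outlier.
Every other value lies within [-5898.36, 17957.36].

18578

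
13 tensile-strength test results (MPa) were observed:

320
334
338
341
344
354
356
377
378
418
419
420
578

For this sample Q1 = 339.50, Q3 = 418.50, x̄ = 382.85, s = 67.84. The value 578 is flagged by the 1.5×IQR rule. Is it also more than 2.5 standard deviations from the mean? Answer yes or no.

yes

z = (578 − 382.85) / 67.84 = 2.88.
|z| = 2.88 > 2.5.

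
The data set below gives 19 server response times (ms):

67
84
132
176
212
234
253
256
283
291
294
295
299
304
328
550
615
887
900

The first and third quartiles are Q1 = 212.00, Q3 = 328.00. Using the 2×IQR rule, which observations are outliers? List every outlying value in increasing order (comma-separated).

IQR = Q3 − Q1 = 328.00 − 212.00 = 116.00.
Lower fence = Q1 − 2·IQR = 212.00 − 232.00 = -20.00.
Upper fence = Q3 + 2·IQR = 328.00 + 232.00 = 560.00.
615 > 560.00 → outlier.
887 > 560.00 → outlier.
900 > 560.00 → outlier.
All remaining values lie within [-20.00, 560.00].

615, 887, 900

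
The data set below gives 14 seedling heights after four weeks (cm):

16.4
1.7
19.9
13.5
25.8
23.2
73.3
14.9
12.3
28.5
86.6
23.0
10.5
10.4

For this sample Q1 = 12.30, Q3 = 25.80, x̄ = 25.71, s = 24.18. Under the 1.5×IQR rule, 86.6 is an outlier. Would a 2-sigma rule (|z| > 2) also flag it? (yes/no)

yes

z = (86.6 − 25.71) / 24.18 = 2.52.
|z| = 2.52 > 2.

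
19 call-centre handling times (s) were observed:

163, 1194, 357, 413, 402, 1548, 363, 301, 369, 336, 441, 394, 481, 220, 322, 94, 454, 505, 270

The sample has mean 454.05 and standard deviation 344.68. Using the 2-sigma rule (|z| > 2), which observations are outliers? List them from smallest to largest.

Cutoffs at x̄ ± 2s: 454.05 ± 2·344.68 = [-235.31, 1143.41].
1194: z = 2.15, |z| > 2 → outlier.
1548: z = 3.17, |z| > 2 → outlier.
Every other value lies within [-235.31, 1143.41].

1194, 1548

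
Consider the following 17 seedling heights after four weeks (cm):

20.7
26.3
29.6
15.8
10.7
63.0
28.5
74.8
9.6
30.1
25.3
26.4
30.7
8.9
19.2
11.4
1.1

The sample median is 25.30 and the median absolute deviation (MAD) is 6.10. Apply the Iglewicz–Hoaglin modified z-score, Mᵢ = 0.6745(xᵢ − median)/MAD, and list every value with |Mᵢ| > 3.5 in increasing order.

63.0, 74.8

|Mᵢ| > 3.5 ⇔ |xᵢ − 25.30| > 3.5·6.10/0.6745 = 31.65.
So outliers lie outside [-6.35, 56.95].
63.0: M = 4.17 → outlier.
74.8: M = 5.47 → outlier.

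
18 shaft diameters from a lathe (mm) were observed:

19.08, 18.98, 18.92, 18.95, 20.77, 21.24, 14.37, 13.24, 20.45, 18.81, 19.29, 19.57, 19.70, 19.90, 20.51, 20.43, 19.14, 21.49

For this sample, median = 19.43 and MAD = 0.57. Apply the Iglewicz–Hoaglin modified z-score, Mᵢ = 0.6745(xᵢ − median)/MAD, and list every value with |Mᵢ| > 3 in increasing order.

|Mᵢ| > 3 ⇔ |xᵢ − 19.43| > 3·0.57/0.6745 = 2.54.
So outliers lie outside [16.89, 21.97].
13.24: M = -7.32 → outlier.
14.37: M = -5.99 → outlier.

13.24, 14.37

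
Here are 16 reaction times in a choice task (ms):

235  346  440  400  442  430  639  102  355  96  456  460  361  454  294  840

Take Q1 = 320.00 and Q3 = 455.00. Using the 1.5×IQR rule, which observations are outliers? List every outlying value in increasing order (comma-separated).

96, 102, 840

IQR = Q3 − Q1 = 455.00 − 320.00 = 135.00.
Lower fence = Q1 − 1.5·IQR = 320.00 − 202.50 = 117.50.
Upper fence = Q3 + 1.5·IQR = 455.00 + 202.50 = 657.50.
96 < 117.50 → outlier.
102 < 117.50 → outlier.
840 > 657.50 → outlier.
All remaining values lie within [117.50, 657.50].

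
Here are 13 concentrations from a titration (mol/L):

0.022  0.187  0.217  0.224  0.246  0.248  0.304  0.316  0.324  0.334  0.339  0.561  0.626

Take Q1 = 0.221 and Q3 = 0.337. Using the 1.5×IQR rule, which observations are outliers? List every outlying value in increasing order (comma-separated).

0.022, 0.561, 0.626

IQR = Q3 − Q1 = 0.337 − 0.221 = 0.116.
Lower fence = Q1 − 1.5·IQR = 0.221 − 0.174 = 0.047.
Upper fence = Q3 + 1.5·IQR = 0.337 + 0.174 = 0.511.
0.022 < 0.047 → outlier.
0.561 > 0.511 → outlier.
0.626 > 0.511 → outlier.
All remaining values lie within [0.047, 0.511].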